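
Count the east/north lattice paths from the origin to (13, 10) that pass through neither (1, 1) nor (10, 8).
Number of paths = 347426

Inclusion–exclusion. Total paths: C(23, 13) = 1144066. Through P₁: C(2, 1)·C(21, 12) = 587860. Through P₂: C(18, 10)·C(5, 3) = 437580. Since P₁ is strictly southwest of P₂, a monotone path through both must visit P₁ then P₂; paths through both = C(2, 1)·C(16, 9)·C(5, 3) = 228800. Avoid both = 1144066 − 587860 − 437580 + 228800 = 347426.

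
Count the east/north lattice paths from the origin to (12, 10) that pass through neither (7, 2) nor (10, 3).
Number of paths = 595202

Inclusion–exclusion. Total paths: C(22, 12) = 646646. Through P₁: C(9, 7)·C(13, 5) = 46332. Through P₂: C(13, 10)·C(9, 2) = 10296. Since P₁ is strictly southwest of P₂, a monotone path through both must visit P₁ then P₂; paths through both = C(9, 7)·C(4, 3)·C(9, 2) = 5184. Avoid both = 646646 − 46332 − 10296 + 5184 = 595202.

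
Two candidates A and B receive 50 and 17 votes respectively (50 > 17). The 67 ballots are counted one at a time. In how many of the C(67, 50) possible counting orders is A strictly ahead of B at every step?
Strict-lead orderings = 1660522412541564

Total orderings of the 67 votes with 50 for A: C(67, 50) = 3371363686069236. By the Bertrand ballot formula (Cycle Lemma / reflection principle), the number of orderings in which A is strictly ahead of B throughout is (p − q)/(p + q) · C(p + q, p) = (50 − 17)/(50 + 17) · 3371363686069236 = 1660522412541564.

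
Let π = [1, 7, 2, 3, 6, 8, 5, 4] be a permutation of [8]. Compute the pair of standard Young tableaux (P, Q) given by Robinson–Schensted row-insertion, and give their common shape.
P = [1, 2, 3, 4, 8] / [5] / [6] / [7];  Q = [1, 2, 4, 5, 6] / [3] / [7] / [8];  common shape = (5, 1, 1, 1)

Row-insert the values π_1, π_2, … into P one at a time, bumping the leftmost entry strictly greater than the inserted value down to the next row. The recording tableau Q records, in position (i, j), the step at which that cell was added to P.
  Insert 1 (step 1): P = [1];  Q = [1]
  Insert 7 (step 2): P = [1, 7];  Q = [1, 2]
  Insert 2 (step 3): P = [1, 2] / [7];  Q = [1, 2] / [3]
  Insert 3 (step 4): P = [1, 2, 3] / [7];  Q = [1, 2, 4] / [3]
  Insert 6 (step 5): P = [1, 2, 3, 6] / [7];  Q = [1, 2, 4, 5] / [3]
  Insert 8 (step 6): P = [1, 2, 3, 6, 8] / [7];  Q = [1, 2, 4, 5, 6] / [3]
  Insert 5 (step 7): P = [1, 2, 3, 5, 8] / [6] / [7];  Q = [1, 2, 4, 5, 6] / [3] / [7]
  Insert 4 (step 8): P = [1, 2, 3, 4, 8] / [5] / [6] / [7];  Q = [1, 2, 4, 5, 6] / [3] / [7] / [8]
Final shape: (5, 1, 1, 1).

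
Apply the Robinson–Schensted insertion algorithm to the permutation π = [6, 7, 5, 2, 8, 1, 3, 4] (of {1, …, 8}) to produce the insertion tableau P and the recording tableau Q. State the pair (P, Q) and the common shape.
P = [1, 3, 4] / [2, 7, 8] / [5] / [6];  Q = [1, 2, 5] / [3, 7, 8] / [4] / [6];  common shape = (3, 3, 1, 1)

Row-insert the values π_1, π_2, … into P one at a time, bumping the leftmost entry strictly greater than the inserted value down to the next row. The recording tableau Q records, in position (i, j), the step at which that cell was added to P.
  Insert 6 (step 1): P = [6];  Q = [1]
  Insert 7 (step 2): P = [6, 7];  Q = [1, 2]
  Insert 5 (step 3): P = [5, 7] / [6];  Q = [1, 2] / [3]
  Insert 2 (step 4): P = [2, 7] / [5] / [6];  Q = [1, 2] / [3] / [4]
  Insert 8 (step 5): P = [2, 7, 8] / [5] / [6];  Q = [1, 2, 5] / [3] / [4]
  Insert 1 (step 6): P = [1, 7, 8] / [2] / [5] / [6];  Q = [1, 2, 5] / [3] / [4] / [6]
  Insert 3 (step 7): P = [1, 3, 8] / [2, 7] / [5] / [6];  Q = [1, 2, 5] / [3, 7] / [4] / [6]
  Insert 4 (step 8): P = [1, 3, 4] / [2, 7, 8] / [5] / [6];  Q = [1, 2, 5] / [3, 7, 8] / [4] / [6]
Final shape: (3, 3, 1, 1).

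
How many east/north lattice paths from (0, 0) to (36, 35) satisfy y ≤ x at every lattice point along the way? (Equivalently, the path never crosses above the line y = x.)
Number of paths = 11959798385860453492

By the reflection principle (André's argument), the number of monotone paths to (36, 35) with n ≤ m that never go above y = x is C(71, 36) − C(71, 37) = 221256270138418389602 − 209296471752557936110 = 11959798385860453492.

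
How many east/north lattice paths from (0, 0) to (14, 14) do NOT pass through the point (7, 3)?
Number of paths = 36297720

Total paths from (0, 0) to (14, 14): C(28, 14) = 40116600. Paths through (7, 3): (paths (0, 0) → (7, 3)) × (paths (7, 3) → (14, 14)) = C(10, 7) · C(18, 7) = 120 · 31824 = 3818880. Avoidance count = 40116600 − 3818880 = 36297720.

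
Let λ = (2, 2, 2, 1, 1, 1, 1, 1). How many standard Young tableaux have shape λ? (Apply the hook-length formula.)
# SYT of shape (2, 2, 2, 1, 1, 1, 1, 1) = 110

Hook-length formula: f^λ = n! / Π hook(c), product over all cells c of the Young diagram. For λ = (2, 2, 2, 1, 1, 1, 1, 1), n = 11 boxes. Hook lengths by row (left-to-right, top-to-bottom): [9, 3]; [8, 2]; [7, 1]; [5]; [4]; [3]; [2]; [1]. Product of hooks = 362880. So f^λ = 11! / 362880 = 39916800 / 362880 = 110.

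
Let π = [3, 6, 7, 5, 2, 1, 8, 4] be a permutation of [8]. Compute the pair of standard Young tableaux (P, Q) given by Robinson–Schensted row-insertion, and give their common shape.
P = [1, 4, 7, 8] / [2, 5] / [3] / [6];  Q = [1, 2, 3, 7] / [4, 8] / [5] / [6];  common shape = (4, 2, 1, 1)

Row-insert the values π_1, π_2, … into P one at a time, bumping the leftmost entry strictly greater than the inserted value down to the next row. The recording tableau Q records, in position (i, j), the step at which that cell was added to P.
  Insert 3 (step 1): P = [3];  Q = [1]
  Insert 6 (step 2): P = [3, 6];  Q = [1, 2]
  Insert 7 (step 3): P = [3, 6, 7];  Q = [1, 2, 3]
  Insert 5 (step 4): P = [3, 5, 7] / [6];  Q = [1, 2, 3] / [4]
  Insert 2 (step 5): P = [2, 5, 7] / [3] / [6];  Q = [1, 2, 3] / [4] / [5]
  Insert 1 (step 6): P = [1, 5, 7] / [2] / [3] / [6];  Q = [1, 2, 3] / [4] / [5] / [6]
  Insert 8 (step 7): P = [1, 5, 7, 8] / [2] / [3] / [6];  Q = [1, 2, 3, 7] / [4] / [5] / [6]
  Insert 4 (step 8): P = [1, 4, 7, 8] / [2, 5] / [3] / [6];  Q = [1, 2, 3, 7] / [4, 8] / [5] / [6]
Final shape: (4, 2, 1, 1).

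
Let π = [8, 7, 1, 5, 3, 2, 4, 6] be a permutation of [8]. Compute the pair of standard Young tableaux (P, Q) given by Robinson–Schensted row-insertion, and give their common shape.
P = [1, 2, 4, 6] / [3] / [5] / [7] / [8];  Q = [1, 4, 7, 8] / [2] / [3] / [5] / [6];  common shape = (4, 1, 1, 1, 1)

Row-insert the values π_1, π_2, … into P one at a time, bumping the leftmost entry strictly greater than the inserted value down to the next row. The recording tableau Q records, in position (i, j), the step at which that cell was added to P.
  Insert 8 (step 1): P = [8];  Q = [1]
  Insert 7 (step 2): P = [7] / [8];  Q = [1] / [2]
  Insert 1 (step 3): P = [1] / [7] / [8];  Q = [1] / [2] / [3]
  Insert 5 (step 4): P = [1, 5] / [7] / [8];  Q = [1, 4] / [2] / [3]
  Insert 3 (step 5): P = [1, 3] / [5] / [7] / [8];  Q = [1, 4] / [2] / [3] / [5]
  Insert 2 (step 6): P = [1, 2] / [3] / [5] / [7] / [8];  Q = [1, 4] / [2] / [3] / [5] / [6]
  Insert 4 (step 7): P = [1, 2, 4] / [3] / [5] / [7] / [8];  Q = [1, 4, 7] / [2] / [3] / [5] / [6]
  Insert 6 (step 8): P = [1, 2, 4, 6] / [3] / [5] / [7] / [8];  Q = [1, 4, 7, 8] / [2] / [3] / [5] / [6]
Final shape: (4, 1, 1, 1, 1).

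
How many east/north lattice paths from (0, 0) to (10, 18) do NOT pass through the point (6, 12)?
Number of paths = 9224670

Total paths from (0, 0) to (10, 18): C(28, 10) = 13123110. Paths through (6, 12): (paths (0, 0) → (6, 12)) × (paths (6, 12) → (10, 18)) = C(18, 6) · C(10, 4) = 18564 · 210 = 3898440. Avoidance count = 13123110 − 3898440 = 9224670.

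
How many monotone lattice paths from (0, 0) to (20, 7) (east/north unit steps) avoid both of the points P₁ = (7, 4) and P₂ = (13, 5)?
Number of paths = 477942

Inclusion–exclusion. Total paths: C(27, 20) = 888030. Through P₁: C(11, 7)·C(16, 13) = 184800. Through P₂: C(18, 13)·C(9, 7) = 308448. Since P₁ is strictly southwest of P₂, a monotone path through both must visit P₁ then P₂; paths through both = C(11, 7)·C(7, 6)·C(9, 7) = 83160. Avoid both = 888030 − 184800 − 308448 + 83160 = 477942.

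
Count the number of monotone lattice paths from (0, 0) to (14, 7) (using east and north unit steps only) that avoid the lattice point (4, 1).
Number of paths = 76240

Total paths from (0, 0) to (14, 7): C(21, 14) = 116280. Paths through (4, 1): (paths (0, 0) → (4, 1)) × (paths (4, 1) → (14, 7)) = C(5, 4) · C(16, 10) = 5 · 8008 = 40040. Avoidance count = 116280 − 40040 = 76240.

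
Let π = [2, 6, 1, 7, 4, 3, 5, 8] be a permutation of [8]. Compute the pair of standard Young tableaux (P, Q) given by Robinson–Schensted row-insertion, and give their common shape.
P = [1, 3, 5, 8] / [2, 4, 7] / [6];  Q = [1, 2, 4, 8] / [3, 5, 7] / [6];  common shape = (4, 3, 1)

Row-insert the values π_1, π_2, … into P one at a time, bumping the leftmost entry strictly greater than the inserted value down to the next row. The recording tableau Q records, in position (i, j), the step at which that cell was added to P.
  Insert 2 (step 1): P = [2];  Q = [1]
  Insert 6 (step 2): P = [2, 6];  Q = [1, 2]
  Insert 1 (step 3): P = [1, 6] / [2];  Q = [1, 2] / [3]
  Insert 7 (step 4): P = [1, 6, 7] / [2];  Q = [1, 2, 4] / [3]
  Insert 4 (step 5): P = [1, 4, 7] / [2, 6];  Q = [1, 2, 4] / [3, 5]
  Insert 3 (step 6): P = [1, 3, 7] / [2, 4] / [6];  Q = [1, 2, 4] / [3, 5] / [6]
  Insert 5 (step 7): P = [1, 3, 5] / [2, 4, 7] / [6];  Q = [1, 2, 4] / [3, 5, 7] / [6]
  Insert 8 (step 8): P = [1, 3, 5, 8] / [2, 4, 7] / [6];  Q = [1, 2, 4, 8] / [3, 5, 7] / [6]
Final shape: (4, 3, 1).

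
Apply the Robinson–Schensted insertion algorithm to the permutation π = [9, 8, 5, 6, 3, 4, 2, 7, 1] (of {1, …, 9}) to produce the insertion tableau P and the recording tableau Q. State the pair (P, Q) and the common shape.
P = [1, 4, 7] / [2, 6] / [3] / [5] / [8] / [9];  Q = [1, 4, 8] / [2, 6] / [3] / [5] / [7] / [9];  common shape = (3, 2, 1, 1, 1, 1)

Row-insert the values π_1, π_2, … into P one at a time, bumping the leftmost entry strictly greater than the inserted value down to the next row. The recording tableau Q records, in position (i, j), the step at which that cell was added to P.
  Insert 9 (step 1): P = [9];  Q = [1]
  Insert 8 (step 2): P = [8] / [9];  Q = [1] / [2]
  Insert 5 (step 3): P = [5] / [8] / [9];  Q = [1] / [2] / [3]
  Insert 6 (step 4): P = [5, 6] / [8] / [9];  Q = [1, 4] / [2] / [3]
  Insert 3 (step 5): P = [3, 6] / [5] / [8] / [9];  Q = [1, 4] / [2] / [3] / [5]
  Insert 4 (step 6): P = [3, 4] / [5, 6] / [8] / [9];  Q = [1, 4] / [2, 6] / [3] / [5]
  Insert 2 (step 7): P = [2, 4] / [3, 6] / [5] / [8] / [9];  Q = [1, 4] / [2, 6] / [3] / [5] / [7]
  Insert 7 (step 8): P = [2, 4, 7] / [3, 6] / [5] / [8] / [9];  Q = [1, 4, 8] / [2, 6] / [3] / [5] / [7]
  Insert 1 (step 9): P = [1, 4, 7] / [2, 6] / [3] / [5] / [8] / [9];  Q = [1, 4, 8] / [2, 6] / [3] / [5] / [7] / [9]
Final shape: (3, 2, 1, 1, 1, 1).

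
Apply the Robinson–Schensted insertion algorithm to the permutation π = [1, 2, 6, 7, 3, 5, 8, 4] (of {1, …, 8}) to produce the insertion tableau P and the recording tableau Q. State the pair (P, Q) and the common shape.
P = [1, 2, 3, 4, 8] / [5, 7] / [6];  Q = [1, 2, 3, 4, 7] / [5, 6] / [8];  common shape = (5, 2, 1)

Row-insert the values π_1, π_2, … into P one at a time, bumping the leftmost entry strictly greater than the inserted value down to the next row. The recording tableau Q records, in position (i, j), the step at which that cell was added to P.
  Insert 1 (step 1): P = [1];  Q = [1]
  Insert 2 (step 2): P = [1, 2];  Q = [1, 2]
  Insert 6 (step 3): P = [1, 2, 6];  Q = [1, 2, 3]
  Insert 7 (step 4): P = [1, 2, 6, 7];  Q = [1, 2, 3, 4]
  Insert 3 (step 5): P = [1, 2, 3, 7] / [6];  Q = [1, 2, 3, 4] / [5]
  Insert 5 (step 6): P = [1, 2, 3, 5] / [6, 7];  Q = [1, 2, 3, 4] / [5, 6]
  Insert 8 (step 7): P = [1, 2, 3, 5, 8] / [6, 7];  Q = [1, 2, 3, 4, 7] / [5, 6]
  Insert 4 (step 8): P = [1, 2, 3, 4, 8] / [5, 7] / [6];  Q = [1, 2, 3, 4, 7] / [5, 6] / [8]
Final shape: (5, 2, 1).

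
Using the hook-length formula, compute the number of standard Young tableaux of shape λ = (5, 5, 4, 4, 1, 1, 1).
# SYT of shape (5, 5, 4, 4, 1, 1, 1) = 190466640

Hook-length formula: f^λ = n! / Π hook(c), product over all cells c of the Young diagram. For λ = (5, 5, 4, 4, 1, 1, 1), n = 21 boxes. Hook lengths by row (left-to-right, top-to-bottom): [11, 7, 6, 5, 2]; [10, 6, 5, 4, 1]; [8, 4, 3, 2]; [7, 3, 2, 1]; [3]; [2]; [1]. Product of hooks = 268240896000. So f^λ = 21! / 268240896000 = 51090942171709440000 / 268240896000 = 190466640.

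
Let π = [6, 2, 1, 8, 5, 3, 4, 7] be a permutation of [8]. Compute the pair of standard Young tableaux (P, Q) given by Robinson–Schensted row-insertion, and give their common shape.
P = [1, 3, 4, 7] / [2, 5] / [6, 8];  Q = [1, 4, 7, 8] / [2, 5] / [3, 6];  common shape = (4, 2, 2)

Row-insert the values π_1, π_2, … into P one at a time, bumping the leftmost entry strictly greater than the inserted value down to the next row. The recording tableau Q records, in position (i, j), the step at which that cell was added to P.
  Insert 6 (step 1): P = [6];  Q = [1]
  Insert 2 (step 2): P = [2] / [6];  Q = [1] / [2]
  Insert 1 (step 3): P = [1] / [2] / [6];  Q = [1] / [2] / [3]
  Insert 8 (step 4): P = [1, 8] / [2] / [6];  Q = [1, 4] / [2] / [3]
  Insert 5 (step 5): P = [1, 5] / [2, 8] / [6];  Q = [1, 4] / [2, 5] / [3]
  Insert 3 (step 6): P = [1, 3] / [2, 5] / [6, 8];  Q = [1, 4] / [2, 5] / [3, 6]
  Insert 4 (step 7): P = [1, 3, 4] / [2, 5] / [6, 8];  Q = [1, 4, 7] / [2, 5] / [3, 6]
  Insert 7 (step 8): P = [1, 3, 4, 7] / [2, 5] / [6, 8];  Q = [1, 4, 7, 8] / [2, 5] / [3, 6]
Final shape: (4, 2, 2).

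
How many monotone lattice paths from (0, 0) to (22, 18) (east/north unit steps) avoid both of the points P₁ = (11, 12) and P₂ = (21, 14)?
Number of paths = 85493333212

Inclusion–exclusion. Total paths: C(40, 22) = 113380261800. Through P₁: C(23, 11)·C(17, 11) = 16733317328. Through P₂: C(35, 21)·C(5, 1) = 11599797000. Since P₁ is strictly southwest of P₂, a monotone path through both must visit P₁ then P₂; paths through both = C(23, 11)·C(12, 10)·C(5, 1) = 446185740. Avoid both = 113380261800 − 16733317328 − 11599797000 + 446185740 = 85493333212.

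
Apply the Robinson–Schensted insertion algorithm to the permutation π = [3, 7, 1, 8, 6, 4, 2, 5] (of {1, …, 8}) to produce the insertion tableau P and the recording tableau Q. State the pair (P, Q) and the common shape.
P = [1, 2, 5] / [3, 4, 8] / [6] / [7];  Q = [1, 2, 4] / [3, 5, 8] / [6] / [7];  common shape = (3, 3, 1, 1)

Row-insert the values π_1, π_2, … into P one at a time, bumping the leftmost entry strictly greater than the inserted value down to the next row. The recording tableau Q records, in position (i, j), the step at which that cell was added to P.
  Insert 3 (step 1): P = [3];  Q = [1]
  Insert 7 (step 2): P = [3, 7];  Q = [1, 2]
  Insert 1 (step 3): P = [1, 7] / [3];  Q = [1, 2] / [3]
  Insert 8 (step 4): P = [1, 7, 8] / [3];  Q = [1, 2, 4] / [3]
  Insert 6 (step 5): P = [1, 6, 8] / [3, 7];  Q = [1, 2, 4] / [3, 5]
  Insert 4 (step 6): P = [1, 4, 8] / [3, 6] / [7];  Q = [1, 2, 4] / [3, 5] / [6]
  Insert 2 (step 7): P = [1, 2, 8] / [3, 4] / [6] / [7];  Q = [1, 2, 4] / [3, 5] / [6] / [7]
  Insert 5 (step 8): P = [1, 2, 5] / [3, 4, 8] / [6] / [7];  Q = [1, 2, 4] / [3, 5, 8] / [6] / [7]
Final shape: (3, 3, 1, 1).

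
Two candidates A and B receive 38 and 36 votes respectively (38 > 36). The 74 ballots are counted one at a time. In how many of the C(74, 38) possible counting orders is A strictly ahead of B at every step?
Strict-lead orderings = 45950804324621742364

Total orderings of the 74 votes with 38 for A: C(74, 38) = 1700179760011004467468. By the Bertrand ballot formula (Cycle Lemma / reflection principle), the number of orderings in which A is strictly ahead of B throughout is (p − q)/(p + q) · C(p + q, p) = (38 − 36)/(38 + 36) · 1700179760011004467468 = 45950804324621742364.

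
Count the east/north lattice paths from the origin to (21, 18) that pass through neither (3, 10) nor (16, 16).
Number of paths = 49452599942

Inclusion–exclusion. Total paths: C(39, 21) = 62359143990. Through P₁: C(13, 3)·C(26, 18) = 446810650. Through P₂: C(32, 16)·C(7, 5) = 12622688190. Since P₁ is strictly southwest of P₂, a monotone path through both must visit P₁ then P₂; paths through both = C(13, 3)·C(19, 13)·C(7, 5) = 162954792. Avoid both = 62359143990 − 446810650 − 12622688190 + 162954792 = 49452599942.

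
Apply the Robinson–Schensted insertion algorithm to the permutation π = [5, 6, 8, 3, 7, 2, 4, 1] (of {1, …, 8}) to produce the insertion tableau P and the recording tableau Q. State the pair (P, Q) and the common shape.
P = [1, 4, 7] / [2, 6] / [3, 8] / [5];  Q = [1, 2, 3] / [4, 5] / [6, 7] / [8];  common shape = (3, 2, 2, 1)

Row-insert the values π_1, π_2, … into P one at a time, bumping the leftmost entry strictly greater than the inserted value down to the next row. The recording tableau Q records, in position (i, j), the step at which that cell was added to P.
  Insert 5 (step 1): P = [5];  Q = [1]
  Insert 6 (step 2): P = [5, 6];  Q = [1, 2]
  Insert 8 (step 3): P = [5, 6, 8];  Q = [1, 2, 3]
  Insert 3 (step 4): P = [3, 6, 8] / [5];  Q = [1, 2, 3] / [4]
  Insert 7 (step 5): P = [3, 6, 7] / [5, 8];  Q = [1, 2, 3] / [4, 5]
  Insert 2 (step 6): P = [2, 6, 7] / [3, 8] / [5];  Q = [1, 2, 3] / [4, 5] / [6]
  Insert 4 (step 7): P = [2, 4, 7] / [3, 6] / [5, 8];  Q = [1, 2, 3] / [4, 5] / [6, 7]
  Insert 1 (step 8): P = [1, 4, 7] / [2, 6] / [3, 8] / [5];  Q = [1, 2, 3] / [4, 5] / [6, 7] / [8]
Final shape: (3, 2, 2, 1).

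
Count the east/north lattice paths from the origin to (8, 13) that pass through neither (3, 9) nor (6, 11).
Number of paths = 114714

Inclusion–exclusion. Total paths: C(21, 8) = 203490. Through P₁: C(12, 3)·C(9, 5) = 27720. Through P₂: C(17, 6)·C(4, 2) = 74256. Since P₁ is strictly southwest of P₂, a monotone path through both must visit P₁ then P₂; paths through both = C(12, 3)·C(5, 3)·C(4, 2) = 13200. Avoid both = 203490 − 27720 − 74256 + 13200 = 114714.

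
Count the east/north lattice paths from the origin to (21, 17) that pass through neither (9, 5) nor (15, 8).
Number of paths = 21755082338

Inclusion–exclusion. Total paths: C(38, 21) = 28781143380. Through P₁: C(14, 9)·C(24, 12) = 5413720312. Through P₂: C(23, 15)·C(15, 6) = 2454021570. Since P₁ is strictly southwest of P₂, a monotone path through both must visit P₁ then P₂; paths through both = C(14, 9)·C(9, 6)·C(15, 6) = 841680840. Avoid both = 28781143380 − 5413720312 − 2454021570 + 841680840 = 21755082338.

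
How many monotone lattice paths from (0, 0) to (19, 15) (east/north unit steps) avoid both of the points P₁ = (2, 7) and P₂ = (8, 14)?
Number of paths = 1813934892

Inclusion–exclusion. Total paths: C(34, 19) = 1855967520. Through P₁: C(9, 2)·C(25, 17) = 38936700. Through P₂: C(22, 8)·C(12, 11) = 3837240. Since P₁ is strictly southwest of P₂, a monotone path through both must visit P₁ then P₂; paths through both = C(9, 2)·C(13, 6)·C(12, 11) = 741312. Avoid both = 1855967520 − 38936700 − 3837240 + 741312 = 1813934892.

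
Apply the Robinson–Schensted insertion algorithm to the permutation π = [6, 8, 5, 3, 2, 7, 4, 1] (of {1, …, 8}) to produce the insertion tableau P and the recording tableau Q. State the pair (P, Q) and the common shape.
P = [1, 4] / [2, 7] / [3, 8] / [5] / [6];  Q = [1, 2] / [3, 6] / [4, 7] / [5] / [8];  common shape = (2, 2, 2, 1, 1)

Row-insert the values π_1, π_2, … into P one at a time, bumping the leftmost entry strictly greater than the inserted value down to the next row. The recording tableau Q records, in position (i, j), the step at which that cell was added to P.
  Insert 6 (step 1): P = [6];  Q = [1]
  Insert 8 (step 2): P = [6, 8];  Q = [1, 2]
  Insert 5 (step 3): P = [5, 8] / [6];  Q = [1, 2] / [3]
  Insert 3 (step 4): P = [3, 8] / [5] / [6];  Q = [1, 2] / [3] / [4]
  Insert 2 (step 5): P = [2, 8] / [3] / [5] / [6];  Q = [1, 2] / [3] / [4] / [5]
  Insert 7 (step 6): P = [2, 7] / [3, 8] / [5] / [6];  Q = [1, 2] / [3, 6] / [4] / [5]
  Insert 4 (step 7): P = [2, 4] / [3, 7] / [5, 8] / [6];  Q = [1, 2] / [3, 6] / [4, 7] / [5]
  Insert 1 (step 8): P = [1, 4] / [2, 7] / [3, 8] / [5] / [6];  Q = [1, 2] / [3, 6] / [4, 7] / [5] / [8]
Final shape: (2, 2, 2, 1, 1).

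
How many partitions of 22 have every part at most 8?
p(22, parts ≤ 8) = 638

Use the recurrence p(n, m) = p(n, m−1) + p(n−m, m): either the largest part is < m (count p(n, m−1)) or the largest part is exactly m (remove one copy of m, count p(n−m, m)). With p(0, ·) = 1 this gives p(22, parts ≤ 8) = 638. (By conjugating Young diagrams, this also counts partitions of 22 into at most 8 parts.)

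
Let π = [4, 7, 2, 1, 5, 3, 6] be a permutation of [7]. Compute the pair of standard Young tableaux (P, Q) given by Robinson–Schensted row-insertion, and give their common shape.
P = [1, 3, 6] / [2, 5] / [4, 7];  Q = [1, 2, 7] / [3, 5] / [4, 6];  common shape = (3, 2, 2)

Row-insert the values π_1, π_2, … into P one at a time, bumping the leftmost entry strictly greater than the inserted value down to the next row. The recording tableau Q records, in position (i, j), the step at which that cell was added to P.
  Insert 4 (step 1): P = [4];  Q = [1]
  Insert 7 (step 2): P = [4, 7];  Q = [1, 2]
  Insert 2 (step 3): P = [2, 7] / [4];  Q = [1, 2] / [3]
  Insert 1 (step 4): P = [1, 7] / [2] / [4];  Q = [1, 2] / [3] / [4]
  Insert 5 (step 5): P = [1, 5] / [2, 7] / [4];  Q = [1, 2] / [3, 5] / [4]
  Insert 3 (step 6): P = [1, 3] / [2, 5] / [4, 7];  Q = [1, 2] / [3, 5] / [4, 6]
  Insert 6 (step 7): P = [1, 3, 6] / [2, 5] / [4, 7];  Q = [1, 2, 7] / [3, 5] / [4, 6]
Final shape: (3, 2, 2).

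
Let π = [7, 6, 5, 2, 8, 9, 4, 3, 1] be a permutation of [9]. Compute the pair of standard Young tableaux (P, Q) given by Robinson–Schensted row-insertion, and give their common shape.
P = [1, 3, 9] / [2, 8] / [4] / [5] / [6] / [7];  Q = [1, 5, 6] / [2, 7] / [3] / [4] / [8] / [9];  common shape = (3, 2, 1, 1, 1, 1)

Row-insert the values π_1, π_2, … into P one at a time, bumping the leftmost entry strictly greater than the inserted value down to the next row. The recording tableau Q records, in position (i, j), the step at which that cell was added to P.
  Insert 7 (step 1): P = [7];  Q = [1]
  Insert 6 (step 2): P = [6] / [7];  Q = [1] / [2]
  Insert 5 (step 3): P = [5] / [6] / [7];  Q = [1] / [2] / [3]
  Insert 2 (step 4): P = [2] / [5] / [6] / [7];  Q = [1] / [2] / [3] / [4]
  Insert 8 (step 5): P = [2, 8] / [5] / [6] / [7];  Q = [1, 5] / [2] / [3] / [4]
  Insert 9 (step 6): P = [2, 8, 9] / [5] / [6] / [7];  Q = [1, 5, 6] / [2] / [3] / [4]
  Insert 4 (step 7): P = [2, 4, 9] / [5, 8] / [6] / [7];  Q = [1, 5, 6] / [2, 7] / [3] / [4]
  Insert 3 (step 8): P = [2, 3, 9] / [4, 8] / [5] / [6] / [7];  Q = [1, 5, 6] / [2, 7] / [3] / [4] / [8]
  Insert 1 (step 9): P = [1, 3, 9] / [2, 8] / [4] / [5] / [6] / [7];  Q = [1, 5, 6] / [2, 7] / [3] / [4] / [8] / [9]
Final shape: (3, 2, 1, 1, 1, 1).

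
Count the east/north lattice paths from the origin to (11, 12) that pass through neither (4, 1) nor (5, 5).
Number of paths = 803426

Inclusion–exclusion. Total paths: C(23, 11) = 1352078. Through P₁: C(5, 4)·C(18, 7) = 159120. Through P₂: C(10, 5)·C(13, 6) = 432432. Since P₁ is strictly southwest of P₂, a monotone path through both must visit P₁ then P₂; paths through both = C(5, 4)·C(5, 1)·C(13, 6) = 42900. Avoid both = 1352078 − 159120 − 432432 + 42900 = 803426.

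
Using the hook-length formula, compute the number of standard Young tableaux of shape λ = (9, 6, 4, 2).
# SYT of shape (9, 6, 4, 2) = 166658310

Hook-length formula: f^λ = n! / Π hook(c), product over all cells c of the Young diagram. For λ = (9, 6, 4, 2), n = 21 boxes. Hook lengths by row (left-to-right, top-to-bottom): [12, 11, 9, 8, 6, 5, 3, 2, 1]; [8, 7, 5, 4, 2, 1]; [5, 4, 2, 1]; [2, 1]. Product of hooks = 306561024000. So f^λ = 21! / 306561024000 = 51090942171709440000 / 306561024000 = 166658310.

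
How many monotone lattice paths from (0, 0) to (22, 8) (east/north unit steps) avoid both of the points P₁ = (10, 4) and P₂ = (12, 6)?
Number of paths = 3202277

Inclusion–exclusion. Total paths: C(30, 22) = 5852925. Through P₁: C(14, 10)·C(16, 12) = 1821820. Through P₂: C(18, 12)·C(12, 10) = 1225224. Since P₁ is strictly southwest of P₂, a monotone path through both must visit P₁ then P₂; paths through both = C(14, 10)·C(4, 2)·C(12, 10) = 396396. Avoid both = 5852925 − 1821820 − 1225224 + 396396 = 3202277.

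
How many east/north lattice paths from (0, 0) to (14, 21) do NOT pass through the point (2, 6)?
Number of paths = 1833211320

Total paths from (0, 0) to (14, 21): C(35, 14) = 2319959400. Paths through (2, 6): (paths (0, 0) → (2, 6)) × (paths (2, 6) → (14, 21)) = C(8, 2) · C(27, 12) = 28 · 17383860 = 486748080. Avoidance count = 2319959400 − 486748080 = 1833211320.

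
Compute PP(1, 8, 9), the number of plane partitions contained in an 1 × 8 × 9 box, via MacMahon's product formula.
PP(1, 8, 9) = 24310

Evaluate the triple product over i = 1..1, j = 1..8, k = 1..9. The factors are (2/1) · (3/2) · (4/3) · (5/4) · (6/5) · (7/6) · (8/7) · (9/8) · … (72 factors total). The numerators and denominators telescope so the product is an integer; carrying out the multiplication exactly gives PP(1, 8, 9) = 24310.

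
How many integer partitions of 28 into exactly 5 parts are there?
p(28, 5 parts) = 291

Partitions of n into exactly k parts are in bijection with partitions of n − k into at most k parts (subtract 1 from each part). So p(28, exactly 5) = p(23, parts ≤ 5). Computing via the recurrence p(m, j) = p(m, j−1) + p(m−j, j) gives 291.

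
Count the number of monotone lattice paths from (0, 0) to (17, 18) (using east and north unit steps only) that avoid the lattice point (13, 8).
Number of paths = 4333874160

Total paths from (0, 0) to (17, 18): C(35, 17) = 4537567650. Paths through (13, 8): (paths (0, 0) → (13, 8)) × (paths (13, 8) → (17, 18)) = C(21, 13) · C(14, 4) = 203490 · 1001 = 203693490. Avoidance count = 4537567650 − 203693490 = 4333874160.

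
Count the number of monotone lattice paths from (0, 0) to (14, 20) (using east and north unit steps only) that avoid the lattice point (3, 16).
Number of paths = 1390652955

Total paths from (0, 0) to (14, 20): C(34, 14) = 1391975640. Paths through (3, 16): (paths (0, 0) → (3, 16)) × (paths (3, 16) → (14, 20)) = C(19, 3) · C(15, 11) = 969 · 1365 = 1322685. Avoidance count = 1391975640 − 1322685 = 1390652955.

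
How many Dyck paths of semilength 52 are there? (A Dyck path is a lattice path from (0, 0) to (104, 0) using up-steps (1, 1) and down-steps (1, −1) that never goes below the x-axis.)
C_52 = 29869166945772625950142417512

These Dyck paths are counted by the Catalan number C_n = (1/(n + 1)) · C(2n, n). For n = 52: C_52 = (1/53) · C(104, 52) = 1583065848125949175357548128136/53 = 29869166945772625950142417512.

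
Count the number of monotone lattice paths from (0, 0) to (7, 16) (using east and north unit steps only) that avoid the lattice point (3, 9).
Number of paths = 172557

Total paths from (0, 0) to (7, 16): C(23, 7) = 245157. Paths through (3, 9): (paths (0, 0) → (3, 9)) × (paths (3, 9) → (7, 16)) = C(12, 3) · C(11, 4) = 220 · 330 = 72600. Avoidance count = 245157 − 72600 = 172557.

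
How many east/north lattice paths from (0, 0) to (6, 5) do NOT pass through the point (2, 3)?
Number of paths = 312

Total paths from (0, 0) to (6, 5): C(11, 6) = 462. Paths through (2, 3): (paths (0, 0) → (2, 3)) × (paths (2, 3) → (6, 5)) = C(5, 2) · C(6, 4) = 10 · 15 = 150. Avoidance count = 462 − 150 = 312.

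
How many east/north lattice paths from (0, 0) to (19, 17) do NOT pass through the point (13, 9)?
Number of paths = 7103744340

Total paths from (0, 0) to (19, 17): C(36, 19) = 8597496600. Paths through (13, 9): (paths (0, 0) → (13, 9)) × (paths (13, 9) → (19, 17)) = C(22, 13) · C(14, 6) = 497420 · 3003 = 1493752260. Avoidance count = 8597496600 − 1493752260 = 7103744340.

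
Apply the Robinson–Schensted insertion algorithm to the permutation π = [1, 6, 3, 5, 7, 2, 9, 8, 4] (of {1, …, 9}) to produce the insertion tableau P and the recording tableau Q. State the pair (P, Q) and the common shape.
P = [1, 2, 4, 7, 8] / [3, 5] / [6, 9];  Q = [1, 2, 4, 5, 7] / [3, 8] / [6, 9];  common shape = (5, 2, 2)

Row-insert the values π_1, π_2, … into P one at a time, bumping the leftmost entry strictly greater than the inserted value down to the next row. The recording tableau Q records, in position (i, j), the step at which that cell was added to P.
  Insert 1 (step 1): P = [1];  Q = [1]
  Insert 6 (step 2): P = [1, 6];  Q = [1, 2]
  Insert 3 (step 3): P = [1, 3] / [6];  Q = [1, 2] / [3]
  Insert 5 (step 4): P = [1, 3, 5] / [6];  Q = [1, 2, 4] / [3]
  Insert 7 (step 5): P = [1, 3, 5, 7] / [6];  Q = [1, 2, 4, 5] / [3]
  Insert 2 (step 6): P = [1, 2, 5, 7] / [3] / [6];  Q = [1, 2, 4, 5] / [3] / [6]
  Insert 9 (step 7): P = [1, 2, 5, 7, 9] / [3] / [6];  Q = [1, 2, 4, 5, 7] / [3] / [6]
  Insert 8 (step 8): P = [1, 2, 5, 7, 8] / [3, 9] / [6];  Q = [1, 2, 4, 5, 7] / [3, 8] / [6]
  Insert 4 (step 9): P = [1, 2, 4, 7, 8] / [3, 5] / [6, 9];  Q = [1, 2, 4, 5, 7] / [3, 8] / [6, 9]
Final shape: (5, 2, 2).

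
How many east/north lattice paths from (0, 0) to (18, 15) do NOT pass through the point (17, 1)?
Number of paths = 1037158050

Total paths from (0, 0) to (18, 15): C(33, 18) = 1037158320. Paths through (17, 1): (paths (0, 0) → (17, 1)) × (paths (17, 1) → (18, 15)) = C(18, 17) · C(15, 1) = 18 · 15 = 270. Avoidance count = 1037158320 − 270 = 1037158050.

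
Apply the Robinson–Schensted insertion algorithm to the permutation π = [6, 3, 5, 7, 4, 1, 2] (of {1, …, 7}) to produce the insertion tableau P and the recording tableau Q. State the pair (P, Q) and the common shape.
P = [1, 2, 7] / [3, 4] / [5] / [6];  Q = [1, 3, 4] / [2, 7] / [5] / [6];  common shape = (3, 2, 1, 1)

Row-insert the values π_1, π_2, … into P one at a time, bumping the leftmost entry strictly greater than the inserted value down to the next row. The recording tableau Q records, in position (i, j), the step at which that cell was added to P.
  Insert 6 (step 1): P = [6];  Q = [1]
  Insert 3 (step 2): P = [3] / [6];  Q = [1] / [2]
  Insert 5 (step 3): P = [3, 5] / [6];  Q = [1, 3] / [2]
  Insert 7 (step 4): P = [3, 5, 7] / [6];  Q = [1, 3, 4] / [2]
  Insert 4 (step 5): P = [3, 4, 7] / [5] / [6];  Q = [1, 3, 4] / [2] / [5]
  Insert 1 (step 6): P = [1, 4, 7] / [3] / [5] / [6];  Q = [1, 3, 4] / [2] / [5] / [6]
  Insert 2 (step 7): P = [1, 2, 7] / [3, 4] / [5] / [6];  Q = [1, 3, 4] / [2, 7] / [5] / [6]
Final shape: (3, 2, 1, 1).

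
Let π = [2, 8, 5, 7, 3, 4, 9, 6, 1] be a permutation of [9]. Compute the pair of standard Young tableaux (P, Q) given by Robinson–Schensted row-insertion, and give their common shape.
P = [1, 3, 4, 6] / [2, 7, 9] / [5] / [8];  Q = [1, 2, 4, 7] / [3, 6, 8] / [5] / [9];  common shape = (4, 3, 1, 1)

Row-insert the values π_1, π_2, … into P one at a time, bumping the leftmost entry strictly greater than the inserted value down to the next row. The recording tableau Q records, in position (i, j), the step at which that cell was added to P.
  Insert 2 (step 1): P = [2];  Q = [1]
  Insert 8 (step 2): P = [2, 8];  Q = [1, 2]
  Insert 5 (step 3): P = [2, 5] / [8];  Q = [1, 2] / [3]
  Insert 7 (step 4): P = [2, 5, 7] / [8];  Q = [1, 2, 4] / [3]
  Insert 3 (step 5): P = [2, 3, 7] / [5] / [8];  Q = [1, 2, 4] / [3] / [5]
  Insert 4 (step 6): P = [2, 3, 4] / [5, 7] / [8];  Q = [1, 2, 4] / [3, 6] / [5]
  Insert 9 (step 7): P = [2, 3, 4, 9] / [5, 7] / [8];  Q = [1, 2, 4, 7] / [3, 6] / [5]
  Insert 6 (step 8): P = [2, 3, 4, 6] / [5, 7, 9] / [8];  Q = [1, 2, 4, 7] / [3, 6, 8] / [5]
  Insert 1 (step 9): P = [1, 3, 4, 6] / [2, 7, 9] / [5] / [8];  Q = [1, 2, 4, 7] / [3, 6, 8] / [5] / [9]
Final shape: (4, 3, 1, 1).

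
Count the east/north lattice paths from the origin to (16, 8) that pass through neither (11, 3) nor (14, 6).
Number of paths = 454863

Inclusion–exclusion. Total paths: C(24, 16) = 735471. Through P₁: C(14, 11)·C(10, 5) = 91728. Through P₂: C(20, 14)·C(4, 2) = 232560. Since P₁ is strictly southwest of P₂, a monotone path through both must visit P₁ then P₂; paths through both = C(14, 11)·C(6, 3)·C(4, 2) = 43680. Avoid both = 735471 − 91728 − 232560 + 43680 = 454863.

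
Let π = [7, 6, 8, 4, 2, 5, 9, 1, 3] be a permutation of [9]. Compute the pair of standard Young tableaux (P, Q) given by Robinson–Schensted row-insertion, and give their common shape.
P = [1, 3, 9] / [2, 5] / [4, 8] / [6] / [7];  Q = [1, 3, 7] / [2, 6] / [4, 9] / [5] / [8];  common shape = (3, 2, 2, 1, 1)

Row-insert the values π_1, π_2, … into P one at a time, bumping the leftmost entry strictly greater than the inserted value down to the next row. The recording tableau Q records, in position (i, j), the step at which that cell was added to P.
  Insert 7 (step 1): P = [7];  Q = [1]
  Insert 6 (step 2): P = [6] / [7];  Q = [1] / [2]
  Insert 8 (step 3): P = [6, 8] / [7];  Q = [1, 3] / [2]
  Insert 4 (step 4): P = [4, 8] / [6] / [7];  Q = [1, 3] / [2] / [4]
  Insert 2 (step 5): P = [2, 8] / [4] / [6] / [7];  Q = [1, 3] / [2] / [4] / [5]
  Insert 5 (step 6): P = [2, 5] / [4, 8] / [6] / [7];  Q = [1, 3] / [2, 6] / [4] / [5]
  Insert 9 (step 7): P = [2, 5, 9] / [4, 8] / [6] / [7];  Q = [1, 3, 7] / [2, 6] / [4] / [5]
  Insert 1 (step 8): P = [1, 5, 9] / [2, 8] / [4] / [6] / [7];  Q = [1, 3, 7] / [2, 6] / [4] / [5] / [8]
  Insert 3 (step 9): P = [1, 3, 9] / [2, 5] / [4, 8] / [6] / [7];  Q = [1, 3, 7] / [2, 6] / [4, 9] / [5] / [8]
Final shape: (3, 2, 2, 1, 1).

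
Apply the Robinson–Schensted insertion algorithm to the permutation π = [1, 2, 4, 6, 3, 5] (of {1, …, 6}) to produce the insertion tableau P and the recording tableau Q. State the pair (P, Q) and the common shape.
P = [1, 2, 3, 5] / [4, 6];  Q = [1, 2, 3, 4] / [5, 6];  common shape = (4, 2)

Row-insert the values π_1, π_2, … into P one at a time, bumping the leftmost entry strictly greater than the inserted value down to the next row. The recording tableau Q records, in position (i, j), the step at which that cell was added to P.
  Insert 1 (step 1): P = [1];  Q = [1]
  Insert 2 (step 2): P = [1, 2];  Q = [1, 2]
  Insert 4 (step 3): P = [1, 2, 4];  Q = [1, 2, 3]
  Insert 6 (step 4): P = [1, 2, 4, 6];  Q = [1, 2, 3, 4]
  Insert 3 (step 5): P = [1, 2, 3, 6] / [4];  Q = [1, 2, 3, 4] / [5]
  Insert 5 (step 6): P = [1, 2, 3, 5] / [4, 6];  Q = [1, 2, 3, 4] / [5, 6]
Final shape: (4, 2).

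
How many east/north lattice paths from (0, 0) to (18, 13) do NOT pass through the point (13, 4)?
Number of paths = 201488315

Total paths from (0, 0) to (18, 13): C(31, 18) = 206253075. Paths through (13, 4): (paths (0, 0) → (13, 4)) × (paths (13, 4) → (18, 13)) = C(17, 13) · C(14, 5) = 2380 · 2002 = 4764760. Avoidance count = 206253075 − 4764760 = 201488315.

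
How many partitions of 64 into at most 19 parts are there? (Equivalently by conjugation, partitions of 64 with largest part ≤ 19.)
p(64, parts ≤ 19) = 1304117

Use the recurrence p(n, m) = p(n, m−1) + p(n−m, m): either the largest part is < m (count p(n, m−1)) or the largest part is exactly m (remove one copy of m, count p(n−m, m)). With p(0, ·) = 1 this gives p(64, parts ≤ 19) = 1304117. (By conjugating Young diagrams, this also counts partitions of 64 into at most 19 parts.)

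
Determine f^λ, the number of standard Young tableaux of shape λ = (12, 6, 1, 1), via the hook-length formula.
# SYT of shape (12, 6, 1, 1) = 1234506

Hook-length formula: f^λ = n! / Π hook(c), product over all cells c of the Young diagram. For λ = (12, 6, 1, 1), n = 20 boxes. Hook lengths by row (left-to-right, top-to-bottom): [15, 12, 11, 10, 9, 8, 6, 5, 4, 3, 2, 1]; [8, 5, 4, 3, 2, 1]; [2]; [1]. Product of hooks = 1970749440000. So f^λ = 20! / 1970749440000 = 2432902008176640000 / 1970749440000 = 1234506.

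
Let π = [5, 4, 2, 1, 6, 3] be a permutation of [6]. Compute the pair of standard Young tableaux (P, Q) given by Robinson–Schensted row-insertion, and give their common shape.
P = [1, 3] / [2, 6] / [4] / [5];  Q = [1, 5] / [2, 6] / [3] / [4];  common shape = (2, 2, 1, 1)

Row-insert the values π_1, π_2, … into P one at a time, bumping the leftmost entry strictly greater than the inserted value down to the next row. The recording tableau Q records, in position (i, j), the step at which that cell was added to P.
  Insert 5 (step 1): P = [5];  Q = [1]
  Insert 4 (step 2): P = [4] / [5];  Q = [1] / [2]
  Insert 2 (step 3): P = [2] / [4] / [5];  Q = [1] / [2] / [3]
  Insert 1 (step 4): P = [1] / [2] / [4] / [5];  Q = [1] / [2] / [3] / [4]
  Insert 6 (step 5): P = [1, 6] / [2] / [4] / [5];  Q = [1, 5] / [2] / [3] / [4]
  Insert 3 (step 6): P = [1, 3] / [2, 6] / [4] / [5];  Q = [1, 5] / [2, 6] / [3] / [4]
Final shape: (2, 2, 1, 1).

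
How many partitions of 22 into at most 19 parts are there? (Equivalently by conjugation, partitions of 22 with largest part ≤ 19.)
p(22, parts ≤ 19) = 998

Use the recurrence p(n, m) = p(n, m−1) + p(n−m, m): either the largest part is < m (count p(n, m−1)) or the largest part is exactly m (remove one copy of m, count p(n−m, m)). With p(0, ·) = 1 this gives p(22, parts ≤ 19) = 998. (By conjugating Young diagrams, this also counts partitions of 22 into at most 19 parts.)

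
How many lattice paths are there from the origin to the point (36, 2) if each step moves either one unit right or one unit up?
Number of paths = 703

A monotone lattice path from (0, 0) to (36, 2) consists of 36 east steps and 2 north steps in some order, so it is determined by which 36 of the 38 steps are east. The count is C(38, 36) = 703.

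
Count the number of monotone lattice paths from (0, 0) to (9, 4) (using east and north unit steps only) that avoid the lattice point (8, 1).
Number of paths = 679

Total paths from (0, 0) to (9, 4): C(13, 9) = 715. Paths through (8, 1): (paths (0, 0) → (8, 1)) × (paths (8, 1) → (9, 4)) = C(9, 8) · C(4, 1) = 9 · 4 = 36. Avoidance count = 715 − 36 = 679.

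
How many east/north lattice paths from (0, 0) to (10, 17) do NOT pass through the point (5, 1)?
Number of paths = 8314191

Total paths from (0, 0) to (10, 17): C(27, 10) = 8436285. Paths through (5, 1): (paths (0, 0) → (5, 1)) × (paths (5, 1) → (10, 17)) = C(6, 5) · C(21, 5) = 6 · 20349 = 122094. Avoidance count = 8436285 − 122094 = 8314191.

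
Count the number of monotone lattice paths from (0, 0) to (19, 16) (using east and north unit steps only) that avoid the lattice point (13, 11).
Number of paths = 2906710422

Total paths from (0, 0) to (19, 16): C(35, 19) = 4059928950. Paths through (13, 11): (paths (0, 0) → (13, 11)) × (paths (13, 11) → (19, 16)) = C(24, 13) · C(11, 6) = 2496144 · 462 = 1153218528. Avoidance count = 4059928950 − 1153218528 = 2906710422.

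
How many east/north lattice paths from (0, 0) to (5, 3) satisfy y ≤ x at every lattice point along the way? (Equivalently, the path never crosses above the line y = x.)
Number of paths = 28

By the reflection principle (André's argument), the number of monotone paths to (5, 3) with n ≤ m that never go above y = x is C(8, 5) − C(8, 6) = 56 − 28 = 28.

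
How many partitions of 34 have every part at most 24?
p(34, parts ≤ 24) = 12213

Use the recurrence p(n, m) = p(n, m−1) + p(n−m, m): either the largest part is < m (count p(n, m−1)) or the largest part is exactly m (remove one copy of m, count p(n−m, m)). With p(0, ·) = 1 this gives p(34, parts ≤ 24) = 12213. (By conjugating Young diagrams, this also counts partitions of 34 into at most 24 parts.)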